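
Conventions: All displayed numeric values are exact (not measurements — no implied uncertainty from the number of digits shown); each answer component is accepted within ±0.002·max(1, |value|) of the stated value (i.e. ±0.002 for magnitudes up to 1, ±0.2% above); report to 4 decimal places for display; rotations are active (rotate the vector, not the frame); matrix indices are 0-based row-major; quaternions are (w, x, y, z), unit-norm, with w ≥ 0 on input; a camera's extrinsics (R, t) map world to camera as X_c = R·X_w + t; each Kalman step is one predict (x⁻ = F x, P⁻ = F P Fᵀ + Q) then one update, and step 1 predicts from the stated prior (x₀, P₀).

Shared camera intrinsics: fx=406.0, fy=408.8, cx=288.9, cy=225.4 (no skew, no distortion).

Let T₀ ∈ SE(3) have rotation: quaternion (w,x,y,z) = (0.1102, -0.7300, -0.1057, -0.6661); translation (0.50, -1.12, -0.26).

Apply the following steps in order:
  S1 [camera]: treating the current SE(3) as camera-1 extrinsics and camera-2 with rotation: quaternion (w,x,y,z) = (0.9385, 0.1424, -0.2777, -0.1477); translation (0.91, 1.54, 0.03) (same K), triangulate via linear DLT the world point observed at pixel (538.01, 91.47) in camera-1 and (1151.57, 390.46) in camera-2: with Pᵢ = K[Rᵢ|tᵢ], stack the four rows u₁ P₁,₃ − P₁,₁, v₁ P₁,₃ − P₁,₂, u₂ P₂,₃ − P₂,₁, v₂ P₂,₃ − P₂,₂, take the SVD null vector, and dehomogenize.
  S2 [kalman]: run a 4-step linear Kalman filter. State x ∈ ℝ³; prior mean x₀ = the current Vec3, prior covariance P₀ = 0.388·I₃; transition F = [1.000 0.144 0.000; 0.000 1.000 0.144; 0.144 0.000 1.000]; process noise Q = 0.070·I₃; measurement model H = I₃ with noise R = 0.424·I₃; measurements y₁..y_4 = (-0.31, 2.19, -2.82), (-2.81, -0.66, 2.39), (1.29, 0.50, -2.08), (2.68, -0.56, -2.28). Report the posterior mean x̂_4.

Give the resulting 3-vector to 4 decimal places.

result = (0.8602, -0.0653, -1.1334)

after S1 (triangulate): (1.6055, -0.5944, 0.3618)
after S2 (kf_track): (0.8602, -0.0653, -1.1334)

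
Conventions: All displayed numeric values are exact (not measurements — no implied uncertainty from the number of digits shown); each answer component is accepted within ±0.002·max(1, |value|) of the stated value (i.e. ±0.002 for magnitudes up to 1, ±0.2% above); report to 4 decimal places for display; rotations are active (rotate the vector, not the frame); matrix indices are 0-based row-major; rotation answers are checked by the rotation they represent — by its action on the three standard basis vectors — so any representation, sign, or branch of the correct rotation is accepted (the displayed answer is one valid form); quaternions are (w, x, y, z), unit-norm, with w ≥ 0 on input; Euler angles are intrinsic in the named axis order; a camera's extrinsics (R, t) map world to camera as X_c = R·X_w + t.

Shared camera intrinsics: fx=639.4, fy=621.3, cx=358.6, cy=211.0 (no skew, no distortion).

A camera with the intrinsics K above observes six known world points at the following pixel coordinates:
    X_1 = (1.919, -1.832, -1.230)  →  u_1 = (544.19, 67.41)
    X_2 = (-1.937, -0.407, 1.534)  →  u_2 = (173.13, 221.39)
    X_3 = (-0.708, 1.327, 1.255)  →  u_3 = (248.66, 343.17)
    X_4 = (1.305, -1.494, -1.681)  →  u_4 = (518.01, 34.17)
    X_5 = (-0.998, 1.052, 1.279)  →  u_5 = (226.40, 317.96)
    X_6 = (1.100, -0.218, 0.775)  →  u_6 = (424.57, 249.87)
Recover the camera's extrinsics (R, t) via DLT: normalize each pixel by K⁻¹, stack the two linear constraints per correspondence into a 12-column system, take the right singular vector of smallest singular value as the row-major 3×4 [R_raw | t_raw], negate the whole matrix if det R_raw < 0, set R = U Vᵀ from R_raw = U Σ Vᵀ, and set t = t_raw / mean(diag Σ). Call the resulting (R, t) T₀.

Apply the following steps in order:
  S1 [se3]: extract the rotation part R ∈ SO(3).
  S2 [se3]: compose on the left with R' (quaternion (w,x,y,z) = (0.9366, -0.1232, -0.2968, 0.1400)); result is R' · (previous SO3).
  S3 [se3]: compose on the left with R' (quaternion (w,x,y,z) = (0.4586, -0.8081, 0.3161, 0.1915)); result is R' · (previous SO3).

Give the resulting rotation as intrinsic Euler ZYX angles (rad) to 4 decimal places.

rotation (euler_zyx) = (0.8586, 1.5085, -2.1368)

source (pnp_recover): camera pose = R=[0.9566 -0.0568 -0.2859; 0.2465 0.6811 0.6894; 0.1556 -0.7300 0.6655], t=(-0.0399, -0.1701, 6.9413)
after S1 (rot_of_se3): [0.9566 -0.0568 -0.2859; 0.2465 0.6811 0.6894; 0.1556 -0.7300 0.6655]
after S2 (compose_so3): [0.6121 0.2576 -0.7477; 0.5732 0.5069 0.6439; 0.5448 -0.8226 0.1626]
after S3 (compose_so3): [0.0407 -0.1447 -0.9886; 0.0471 -0.9881 0.1465; -0.9981 -0.0525 -0.0334]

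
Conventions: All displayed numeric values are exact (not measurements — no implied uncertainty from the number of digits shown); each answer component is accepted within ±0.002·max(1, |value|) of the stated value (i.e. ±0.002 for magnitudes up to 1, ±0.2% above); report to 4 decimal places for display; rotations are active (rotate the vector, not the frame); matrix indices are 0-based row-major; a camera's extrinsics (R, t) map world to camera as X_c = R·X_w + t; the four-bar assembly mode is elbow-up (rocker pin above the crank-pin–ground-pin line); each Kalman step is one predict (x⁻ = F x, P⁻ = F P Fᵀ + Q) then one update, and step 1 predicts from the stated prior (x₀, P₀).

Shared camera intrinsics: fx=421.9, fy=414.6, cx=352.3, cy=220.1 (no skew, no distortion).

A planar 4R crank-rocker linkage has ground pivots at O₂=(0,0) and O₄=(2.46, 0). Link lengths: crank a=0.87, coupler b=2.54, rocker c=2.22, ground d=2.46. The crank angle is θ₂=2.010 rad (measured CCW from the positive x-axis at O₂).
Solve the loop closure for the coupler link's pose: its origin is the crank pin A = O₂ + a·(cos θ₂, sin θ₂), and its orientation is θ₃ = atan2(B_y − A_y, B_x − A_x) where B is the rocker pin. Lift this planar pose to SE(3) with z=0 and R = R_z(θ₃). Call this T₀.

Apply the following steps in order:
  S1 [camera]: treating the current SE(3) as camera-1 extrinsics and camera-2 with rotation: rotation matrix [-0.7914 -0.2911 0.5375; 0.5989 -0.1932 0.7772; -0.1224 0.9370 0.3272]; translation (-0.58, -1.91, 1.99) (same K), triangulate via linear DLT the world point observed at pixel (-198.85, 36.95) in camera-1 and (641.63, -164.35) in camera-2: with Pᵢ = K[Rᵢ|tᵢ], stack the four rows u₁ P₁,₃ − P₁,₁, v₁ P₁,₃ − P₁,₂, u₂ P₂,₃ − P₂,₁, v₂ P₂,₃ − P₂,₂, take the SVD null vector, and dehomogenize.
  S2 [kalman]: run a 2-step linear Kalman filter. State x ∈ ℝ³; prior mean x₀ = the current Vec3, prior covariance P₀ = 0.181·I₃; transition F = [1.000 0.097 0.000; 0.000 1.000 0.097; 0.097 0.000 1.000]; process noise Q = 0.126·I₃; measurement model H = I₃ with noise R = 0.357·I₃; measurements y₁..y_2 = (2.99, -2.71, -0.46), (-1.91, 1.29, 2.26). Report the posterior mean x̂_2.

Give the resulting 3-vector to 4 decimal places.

source (fourbar_fk): coupler pose = R=[0.8519 -0.5237 0.0000; 0.5237 0.8519 0.0000; 0.0000 0.0000 1.0000], t=(-0.3699, 0.7874, 0.0000)
after S1 (triangulate): (-1.5681, -0.5277, 1.0942)
after S2 (kf_track): (-0.6011, -0.1977, 1.2291)

result = (-0.6011, -0.1977, 1.2291)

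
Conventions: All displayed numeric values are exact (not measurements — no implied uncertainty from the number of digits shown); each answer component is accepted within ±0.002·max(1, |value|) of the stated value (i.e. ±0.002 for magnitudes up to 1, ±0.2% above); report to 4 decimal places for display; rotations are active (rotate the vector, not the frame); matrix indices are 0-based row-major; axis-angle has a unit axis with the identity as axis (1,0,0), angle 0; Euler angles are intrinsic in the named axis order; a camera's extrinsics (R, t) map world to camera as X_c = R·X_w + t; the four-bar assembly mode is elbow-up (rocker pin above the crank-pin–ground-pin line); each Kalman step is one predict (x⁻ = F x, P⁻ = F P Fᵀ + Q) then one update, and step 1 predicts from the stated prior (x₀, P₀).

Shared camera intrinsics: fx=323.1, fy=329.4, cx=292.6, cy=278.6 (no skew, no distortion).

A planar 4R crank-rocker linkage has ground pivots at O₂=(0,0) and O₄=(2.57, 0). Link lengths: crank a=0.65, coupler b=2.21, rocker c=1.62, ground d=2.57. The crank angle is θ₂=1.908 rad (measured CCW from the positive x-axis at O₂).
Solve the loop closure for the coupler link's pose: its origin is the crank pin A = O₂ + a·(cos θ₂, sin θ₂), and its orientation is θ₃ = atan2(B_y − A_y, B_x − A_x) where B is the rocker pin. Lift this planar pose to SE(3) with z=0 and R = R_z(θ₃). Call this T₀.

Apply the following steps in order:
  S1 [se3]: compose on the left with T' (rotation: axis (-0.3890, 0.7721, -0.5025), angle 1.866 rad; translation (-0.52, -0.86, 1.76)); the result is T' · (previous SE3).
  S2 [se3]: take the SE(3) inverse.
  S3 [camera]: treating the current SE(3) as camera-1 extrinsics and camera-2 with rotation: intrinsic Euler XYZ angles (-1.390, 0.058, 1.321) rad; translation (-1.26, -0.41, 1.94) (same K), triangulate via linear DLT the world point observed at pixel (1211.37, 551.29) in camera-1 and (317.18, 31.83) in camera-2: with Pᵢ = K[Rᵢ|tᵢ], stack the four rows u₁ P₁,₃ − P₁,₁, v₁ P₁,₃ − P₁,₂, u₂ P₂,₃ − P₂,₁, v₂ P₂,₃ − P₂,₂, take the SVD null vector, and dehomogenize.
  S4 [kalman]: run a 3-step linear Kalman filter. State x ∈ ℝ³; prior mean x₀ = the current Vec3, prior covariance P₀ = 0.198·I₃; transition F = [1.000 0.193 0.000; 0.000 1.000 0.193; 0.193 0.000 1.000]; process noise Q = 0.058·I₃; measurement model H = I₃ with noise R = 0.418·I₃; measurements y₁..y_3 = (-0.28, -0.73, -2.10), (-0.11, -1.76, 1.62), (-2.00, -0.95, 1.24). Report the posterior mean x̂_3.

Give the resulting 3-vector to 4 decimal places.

source (fourbar_fk): coupler pose = R=[0.9269 -0.3753 0.0000; 0.3753 0.9269 0.0000; 0.0000 0.0000 1.0000], t=(-0.2151, 0.6134, 0.0000)
after S1 (compose_se3): R=[-0.0536 0.1221 0.9911; -0.6254 0.7697 -0.1287; -0.7785 -0.6267 0.0351], t=(-0.4424, -0.3796, 1.3291)
after S2 (invert_se3): R=[-0.0536 -0.6254 -0.7785; 0.1221 0.7697 -0.6267; 0.9911 -0.1287 0.0351], t=(0.7735, 1.1791, 0.3430)
after S3 (triangulate): (0.3231, -1.4141, -0.8685)
after S4 (kf_track): (-0.8437, -1.3455, 0.1554)

result = (-0.8437, -1.3455, 0.1554)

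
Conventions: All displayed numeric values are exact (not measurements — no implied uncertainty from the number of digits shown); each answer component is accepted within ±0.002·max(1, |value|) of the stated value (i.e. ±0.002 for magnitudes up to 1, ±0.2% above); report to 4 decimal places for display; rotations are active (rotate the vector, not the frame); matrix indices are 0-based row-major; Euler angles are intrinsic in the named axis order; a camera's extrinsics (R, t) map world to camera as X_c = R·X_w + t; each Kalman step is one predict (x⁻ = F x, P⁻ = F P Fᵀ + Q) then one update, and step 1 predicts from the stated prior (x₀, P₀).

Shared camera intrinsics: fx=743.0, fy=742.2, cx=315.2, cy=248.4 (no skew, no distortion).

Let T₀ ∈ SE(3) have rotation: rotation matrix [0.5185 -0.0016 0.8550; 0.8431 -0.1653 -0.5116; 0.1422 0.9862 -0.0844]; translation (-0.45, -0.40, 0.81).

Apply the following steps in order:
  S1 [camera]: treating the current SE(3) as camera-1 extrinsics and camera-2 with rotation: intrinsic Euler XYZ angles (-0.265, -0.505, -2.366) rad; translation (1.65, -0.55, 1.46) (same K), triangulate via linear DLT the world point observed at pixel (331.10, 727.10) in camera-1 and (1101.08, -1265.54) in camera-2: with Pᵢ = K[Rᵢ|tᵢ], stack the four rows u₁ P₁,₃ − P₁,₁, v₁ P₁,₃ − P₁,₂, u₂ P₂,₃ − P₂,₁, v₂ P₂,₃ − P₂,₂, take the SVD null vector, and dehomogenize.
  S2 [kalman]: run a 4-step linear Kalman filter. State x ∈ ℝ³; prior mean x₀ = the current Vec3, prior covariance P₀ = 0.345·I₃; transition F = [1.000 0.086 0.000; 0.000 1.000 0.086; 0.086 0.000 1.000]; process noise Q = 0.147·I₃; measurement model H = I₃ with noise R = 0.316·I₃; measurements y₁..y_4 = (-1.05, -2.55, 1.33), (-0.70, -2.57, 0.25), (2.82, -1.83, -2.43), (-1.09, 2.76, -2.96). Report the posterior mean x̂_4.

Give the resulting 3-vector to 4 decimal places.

result = (-0.0376, 0.3034, -1.8632)

after S1 (triangulate): (1.7159, 0.7247, -0.4677)
after S2 (kf_track): (-0.0376, 0.3034, -1.8632)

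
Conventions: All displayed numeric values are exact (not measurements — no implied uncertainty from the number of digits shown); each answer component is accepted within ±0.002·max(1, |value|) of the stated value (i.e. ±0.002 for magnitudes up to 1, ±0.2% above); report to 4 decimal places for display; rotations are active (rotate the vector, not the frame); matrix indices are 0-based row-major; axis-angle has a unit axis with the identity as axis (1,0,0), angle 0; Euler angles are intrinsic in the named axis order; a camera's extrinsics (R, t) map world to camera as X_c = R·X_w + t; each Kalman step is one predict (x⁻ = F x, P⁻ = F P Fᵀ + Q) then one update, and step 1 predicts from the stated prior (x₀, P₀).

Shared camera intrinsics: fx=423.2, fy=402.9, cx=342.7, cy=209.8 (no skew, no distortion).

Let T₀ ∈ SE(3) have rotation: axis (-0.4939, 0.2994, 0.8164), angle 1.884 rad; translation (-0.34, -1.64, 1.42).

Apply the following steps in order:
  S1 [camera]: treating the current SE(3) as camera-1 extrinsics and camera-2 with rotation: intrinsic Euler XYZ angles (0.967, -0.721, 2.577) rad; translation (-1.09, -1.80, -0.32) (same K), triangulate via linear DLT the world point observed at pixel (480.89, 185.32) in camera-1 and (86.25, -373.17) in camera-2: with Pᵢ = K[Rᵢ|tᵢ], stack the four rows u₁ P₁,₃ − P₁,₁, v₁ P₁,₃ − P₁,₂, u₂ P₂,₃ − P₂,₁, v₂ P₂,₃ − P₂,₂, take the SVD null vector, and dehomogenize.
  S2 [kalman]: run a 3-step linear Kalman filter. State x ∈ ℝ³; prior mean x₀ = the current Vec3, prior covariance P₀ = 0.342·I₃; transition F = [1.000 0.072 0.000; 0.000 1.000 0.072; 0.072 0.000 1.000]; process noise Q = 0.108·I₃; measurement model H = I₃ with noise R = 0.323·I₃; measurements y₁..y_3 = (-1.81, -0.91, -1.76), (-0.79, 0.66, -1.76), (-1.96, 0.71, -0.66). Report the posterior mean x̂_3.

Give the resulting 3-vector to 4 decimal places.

result = (-1.4864, 0.0615, -0.8963)

after S1 (triangulate): (-0.4704, -1.8234, 1.7481)
after S2 (kf_track): (-1.4864, 0.0615, -0.8963)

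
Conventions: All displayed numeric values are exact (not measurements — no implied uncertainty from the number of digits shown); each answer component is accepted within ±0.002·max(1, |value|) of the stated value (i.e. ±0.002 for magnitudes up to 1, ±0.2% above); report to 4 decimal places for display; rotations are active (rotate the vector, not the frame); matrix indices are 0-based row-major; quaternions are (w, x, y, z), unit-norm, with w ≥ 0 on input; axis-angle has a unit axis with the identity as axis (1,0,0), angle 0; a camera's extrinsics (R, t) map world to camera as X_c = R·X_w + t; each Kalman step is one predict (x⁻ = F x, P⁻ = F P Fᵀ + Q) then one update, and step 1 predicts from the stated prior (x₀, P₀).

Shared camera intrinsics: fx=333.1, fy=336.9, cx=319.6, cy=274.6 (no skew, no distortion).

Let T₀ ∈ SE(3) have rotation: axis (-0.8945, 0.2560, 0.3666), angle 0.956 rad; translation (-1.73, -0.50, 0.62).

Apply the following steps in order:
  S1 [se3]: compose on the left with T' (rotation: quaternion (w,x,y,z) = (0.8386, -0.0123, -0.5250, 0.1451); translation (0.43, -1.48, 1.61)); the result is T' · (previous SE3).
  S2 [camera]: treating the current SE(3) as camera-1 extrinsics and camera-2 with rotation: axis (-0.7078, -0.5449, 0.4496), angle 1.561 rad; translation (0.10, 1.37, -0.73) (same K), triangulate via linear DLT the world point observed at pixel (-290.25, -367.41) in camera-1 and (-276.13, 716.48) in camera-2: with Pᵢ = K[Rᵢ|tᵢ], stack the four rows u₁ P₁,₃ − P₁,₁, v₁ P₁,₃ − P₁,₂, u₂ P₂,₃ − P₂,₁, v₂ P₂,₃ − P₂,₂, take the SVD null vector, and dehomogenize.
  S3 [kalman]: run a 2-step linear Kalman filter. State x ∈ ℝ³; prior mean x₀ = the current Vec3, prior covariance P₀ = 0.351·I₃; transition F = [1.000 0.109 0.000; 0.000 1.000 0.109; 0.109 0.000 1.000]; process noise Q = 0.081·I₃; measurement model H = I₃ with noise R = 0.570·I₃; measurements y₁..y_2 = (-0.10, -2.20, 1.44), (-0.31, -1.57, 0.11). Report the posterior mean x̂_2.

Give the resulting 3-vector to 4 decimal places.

after S1 (compose_se3): R=[0.6332 0.3104 -0.7091; 0.4744 0.5683 0.6723; 0.6116 -0.7620 0.2126], t=(-0.7065, -2.4838, 0.4575)
after S2 (triangulate): (-0.7057, -1.4310, 1.3962)
after S3 (kf_track): (-0.6102, -1.5525, 0.8792)

result = (-0.6102, -1.5525, 0.8792)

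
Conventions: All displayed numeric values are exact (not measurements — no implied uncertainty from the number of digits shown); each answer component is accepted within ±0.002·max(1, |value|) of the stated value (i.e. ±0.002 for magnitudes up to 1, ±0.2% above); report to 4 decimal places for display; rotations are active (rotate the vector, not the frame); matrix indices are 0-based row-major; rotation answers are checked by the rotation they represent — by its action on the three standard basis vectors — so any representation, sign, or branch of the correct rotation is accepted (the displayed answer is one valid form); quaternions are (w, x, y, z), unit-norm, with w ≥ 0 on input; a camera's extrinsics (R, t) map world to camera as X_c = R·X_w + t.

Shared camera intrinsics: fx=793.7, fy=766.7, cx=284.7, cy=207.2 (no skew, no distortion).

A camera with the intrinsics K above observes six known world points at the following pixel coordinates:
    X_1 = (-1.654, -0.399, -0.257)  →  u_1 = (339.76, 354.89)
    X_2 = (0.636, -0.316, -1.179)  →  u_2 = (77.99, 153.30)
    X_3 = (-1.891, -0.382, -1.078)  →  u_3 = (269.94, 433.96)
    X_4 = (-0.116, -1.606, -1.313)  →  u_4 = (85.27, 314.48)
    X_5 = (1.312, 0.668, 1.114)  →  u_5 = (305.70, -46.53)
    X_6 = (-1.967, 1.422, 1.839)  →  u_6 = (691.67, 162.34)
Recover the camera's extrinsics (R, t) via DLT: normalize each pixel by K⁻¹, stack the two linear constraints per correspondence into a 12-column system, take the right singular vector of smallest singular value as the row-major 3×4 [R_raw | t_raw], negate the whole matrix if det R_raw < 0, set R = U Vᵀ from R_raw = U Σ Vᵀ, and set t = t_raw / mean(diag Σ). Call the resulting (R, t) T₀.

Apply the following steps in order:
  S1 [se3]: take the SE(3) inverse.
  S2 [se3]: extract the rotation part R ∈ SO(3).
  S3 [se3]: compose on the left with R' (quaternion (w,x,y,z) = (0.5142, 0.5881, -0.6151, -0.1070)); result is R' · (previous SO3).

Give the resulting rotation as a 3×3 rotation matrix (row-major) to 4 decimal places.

rotation (matrix) = ((-0.9055, 0.4076, 0.1180), (0.1873, 0.6335, -0.7507), (-0.3808, -0.6577, -0.6500))

source (pnp_recover): camera pose = R=[-0.5487 0.3285 0.7688; -0.7714 -0.5535 -0.3140; 0.3224 -0.7653 0.5571], t=(-0.1800, -0.4700, 6.1197)
after S1 (invert_se3): R=[-0.5487 -0.7714 0.3224; 0.3285 -0.5535 -0.7653; 0.7688 -0.3140 0.5571], t=(-2.4343, 4.4824, -3.4186)
after S2 (rot_of_se3): [-0.5487 -0.7714 0.3224; 0.3285 -0.5535 -0.7653; 0.7688 -0.3140 0.5571]
after S3 (compose_so3): [-0.9055 0.4076 0.1180; 0.1873 0.6335 -0.7507; -0.3808 -0.6577 -0.6500]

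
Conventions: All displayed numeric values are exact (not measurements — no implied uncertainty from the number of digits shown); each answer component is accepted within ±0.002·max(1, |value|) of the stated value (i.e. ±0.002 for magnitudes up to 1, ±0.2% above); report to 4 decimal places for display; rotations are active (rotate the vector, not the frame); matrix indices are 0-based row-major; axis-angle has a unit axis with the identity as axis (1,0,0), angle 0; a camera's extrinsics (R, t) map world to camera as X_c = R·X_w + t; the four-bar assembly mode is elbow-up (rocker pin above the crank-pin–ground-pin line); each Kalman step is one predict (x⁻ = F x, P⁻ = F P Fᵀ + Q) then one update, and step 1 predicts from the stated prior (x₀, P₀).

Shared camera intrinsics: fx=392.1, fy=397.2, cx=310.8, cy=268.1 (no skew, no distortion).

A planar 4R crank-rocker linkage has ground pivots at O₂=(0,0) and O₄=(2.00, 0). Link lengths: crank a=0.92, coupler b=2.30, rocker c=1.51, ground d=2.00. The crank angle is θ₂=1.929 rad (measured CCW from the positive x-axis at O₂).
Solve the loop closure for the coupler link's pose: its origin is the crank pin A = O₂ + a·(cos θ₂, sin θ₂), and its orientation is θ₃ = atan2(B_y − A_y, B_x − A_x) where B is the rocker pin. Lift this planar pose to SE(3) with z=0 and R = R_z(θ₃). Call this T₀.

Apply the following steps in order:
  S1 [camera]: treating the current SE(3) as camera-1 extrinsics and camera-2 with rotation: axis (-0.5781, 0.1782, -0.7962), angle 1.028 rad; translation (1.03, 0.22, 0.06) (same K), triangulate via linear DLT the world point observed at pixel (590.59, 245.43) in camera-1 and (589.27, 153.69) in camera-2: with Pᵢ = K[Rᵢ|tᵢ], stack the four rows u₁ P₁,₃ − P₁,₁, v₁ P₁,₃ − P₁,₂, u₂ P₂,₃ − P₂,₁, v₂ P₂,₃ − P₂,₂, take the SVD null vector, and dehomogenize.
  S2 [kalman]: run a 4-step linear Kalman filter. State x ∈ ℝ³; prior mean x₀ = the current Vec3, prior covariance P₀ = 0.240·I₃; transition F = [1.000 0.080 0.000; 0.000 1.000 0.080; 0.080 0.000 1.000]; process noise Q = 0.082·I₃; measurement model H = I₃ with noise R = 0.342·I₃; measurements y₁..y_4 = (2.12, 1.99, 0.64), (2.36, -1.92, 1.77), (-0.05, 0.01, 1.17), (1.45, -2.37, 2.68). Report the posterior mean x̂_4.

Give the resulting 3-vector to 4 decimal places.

result = (1.1999, -1.0007, 1.9436)

source (fourbar_fk): coupler pose = R=[0.9600 -0.2800 0.0000; 0.2800 0.9600 0.0000; 0.0000 0.0000 1.0000], t=(-0.3225, 0.8616, 0.0000)
after S1 (triangulate): (1.1457, -1.3274, 1.6103)
after S2 (kf_track): (1.1999, -1.0007, 1.9436)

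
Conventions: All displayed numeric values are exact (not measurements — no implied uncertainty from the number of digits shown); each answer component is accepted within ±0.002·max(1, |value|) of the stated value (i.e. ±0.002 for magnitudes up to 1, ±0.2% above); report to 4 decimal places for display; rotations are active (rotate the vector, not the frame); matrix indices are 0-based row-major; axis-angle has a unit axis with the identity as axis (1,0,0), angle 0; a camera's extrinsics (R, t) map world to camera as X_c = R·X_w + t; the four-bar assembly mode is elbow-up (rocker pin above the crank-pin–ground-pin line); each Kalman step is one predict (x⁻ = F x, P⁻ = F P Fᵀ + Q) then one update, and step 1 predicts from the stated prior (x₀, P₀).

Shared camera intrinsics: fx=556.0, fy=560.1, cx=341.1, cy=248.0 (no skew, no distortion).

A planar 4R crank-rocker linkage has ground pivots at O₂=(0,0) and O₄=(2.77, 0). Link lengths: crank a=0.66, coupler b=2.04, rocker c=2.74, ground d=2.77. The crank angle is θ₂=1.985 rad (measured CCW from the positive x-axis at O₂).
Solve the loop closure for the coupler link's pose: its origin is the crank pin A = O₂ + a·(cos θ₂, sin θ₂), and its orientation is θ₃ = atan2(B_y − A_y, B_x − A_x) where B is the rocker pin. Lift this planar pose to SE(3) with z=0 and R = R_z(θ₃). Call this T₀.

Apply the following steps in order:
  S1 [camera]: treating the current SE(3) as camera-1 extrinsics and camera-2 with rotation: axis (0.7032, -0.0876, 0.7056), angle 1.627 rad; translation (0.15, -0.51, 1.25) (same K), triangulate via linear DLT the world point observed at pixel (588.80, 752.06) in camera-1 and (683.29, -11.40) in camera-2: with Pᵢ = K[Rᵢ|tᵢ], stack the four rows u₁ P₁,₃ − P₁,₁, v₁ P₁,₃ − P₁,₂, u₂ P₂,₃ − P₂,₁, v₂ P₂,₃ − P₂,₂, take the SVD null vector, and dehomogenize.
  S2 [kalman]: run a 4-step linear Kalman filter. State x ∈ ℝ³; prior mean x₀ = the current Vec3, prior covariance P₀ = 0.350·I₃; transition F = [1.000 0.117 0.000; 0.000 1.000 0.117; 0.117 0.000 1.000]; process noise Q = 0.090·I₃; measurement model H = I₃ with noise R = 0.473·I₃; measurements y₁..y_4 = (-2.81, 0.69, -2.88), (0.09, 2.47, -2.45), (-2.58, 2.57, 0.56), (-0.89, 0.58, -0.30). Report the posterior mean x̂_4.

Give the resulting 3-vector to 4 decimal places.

source (fourbar_fk): coupler pose = R=[0.6539 -0.7566 0.0000; 0.7566 0.6539 0.0000; 0.0000 0.0000 1.0000], t=(-0.2656, 0.6042, 0.0000)
after S1 (triangulate): (0.5237, -0.3873, 0.8302)
after S2 (kf_track): (-0.9660, 1.0913, -0.7337)

result = (-0.9660, 1.0913, -0.7337)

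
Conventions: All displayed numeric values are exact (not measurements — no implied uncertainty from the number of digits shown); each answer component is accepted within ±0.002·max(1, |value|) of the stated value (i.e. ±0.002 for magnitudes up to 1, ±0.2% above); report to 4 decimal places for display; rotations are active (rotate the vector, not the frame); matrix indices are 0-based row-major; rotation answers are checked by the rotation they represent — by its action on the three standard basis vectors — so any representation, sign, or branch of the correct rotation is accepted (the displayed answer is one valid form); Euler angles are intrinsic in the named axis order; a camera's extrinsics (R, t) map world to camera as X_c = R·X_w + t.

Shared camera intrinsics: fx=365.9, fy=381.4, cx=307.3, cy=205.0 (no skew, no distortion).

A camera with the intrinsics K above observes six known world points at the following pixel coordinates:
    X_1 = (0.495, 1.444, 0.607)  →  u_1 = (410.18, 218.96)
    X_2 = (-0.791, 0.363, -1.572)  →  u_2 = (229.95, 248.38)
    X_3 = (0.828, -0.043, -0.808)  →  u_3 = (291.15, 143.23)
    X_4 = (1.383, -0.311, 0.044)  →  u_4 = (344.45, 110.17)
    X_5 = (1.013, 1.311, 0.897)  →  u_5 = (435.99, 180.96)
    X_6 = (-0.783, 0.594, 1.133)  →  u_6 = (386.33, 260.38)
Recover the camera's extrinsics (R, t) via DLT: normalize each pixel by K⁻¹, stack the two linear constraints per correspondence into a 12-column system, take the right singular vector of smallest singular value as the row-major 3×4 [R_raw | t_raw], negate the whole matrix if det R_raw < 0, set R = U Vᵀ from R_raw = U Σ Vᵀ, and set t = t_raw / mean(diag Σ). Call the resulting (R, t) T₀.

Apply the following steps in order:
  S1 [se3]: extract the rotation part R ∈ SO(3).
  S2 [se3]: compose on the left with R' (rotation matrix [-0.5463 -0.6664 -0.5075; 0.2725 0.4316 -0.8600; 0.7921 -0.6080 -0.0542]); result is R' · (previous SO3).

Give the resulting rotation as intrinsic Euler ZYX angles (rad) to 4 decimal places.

rotation (euler_zyx) = (0.0711, -0.8178, -0.0433)

source (pnp_recover): camera pose = R=[0.2185 0.2702 0.9377; -0.8772 0.4754 0.0675; -0.4275 -0.8373 0.3409], t=(0.3400, -0.1100, 6.2192)
after S1 (rot_of_se3): [0.2185 0.2702 0.9377; -0.8772 0.4754 0.0675; -0.4275 -0.8373 0.3409]
after S2 (compose_so3): [0.6821 -0.0395 -0.7302; 0.0486 0.9988 -0.0086; 0.7296 -0.0296 0.6832]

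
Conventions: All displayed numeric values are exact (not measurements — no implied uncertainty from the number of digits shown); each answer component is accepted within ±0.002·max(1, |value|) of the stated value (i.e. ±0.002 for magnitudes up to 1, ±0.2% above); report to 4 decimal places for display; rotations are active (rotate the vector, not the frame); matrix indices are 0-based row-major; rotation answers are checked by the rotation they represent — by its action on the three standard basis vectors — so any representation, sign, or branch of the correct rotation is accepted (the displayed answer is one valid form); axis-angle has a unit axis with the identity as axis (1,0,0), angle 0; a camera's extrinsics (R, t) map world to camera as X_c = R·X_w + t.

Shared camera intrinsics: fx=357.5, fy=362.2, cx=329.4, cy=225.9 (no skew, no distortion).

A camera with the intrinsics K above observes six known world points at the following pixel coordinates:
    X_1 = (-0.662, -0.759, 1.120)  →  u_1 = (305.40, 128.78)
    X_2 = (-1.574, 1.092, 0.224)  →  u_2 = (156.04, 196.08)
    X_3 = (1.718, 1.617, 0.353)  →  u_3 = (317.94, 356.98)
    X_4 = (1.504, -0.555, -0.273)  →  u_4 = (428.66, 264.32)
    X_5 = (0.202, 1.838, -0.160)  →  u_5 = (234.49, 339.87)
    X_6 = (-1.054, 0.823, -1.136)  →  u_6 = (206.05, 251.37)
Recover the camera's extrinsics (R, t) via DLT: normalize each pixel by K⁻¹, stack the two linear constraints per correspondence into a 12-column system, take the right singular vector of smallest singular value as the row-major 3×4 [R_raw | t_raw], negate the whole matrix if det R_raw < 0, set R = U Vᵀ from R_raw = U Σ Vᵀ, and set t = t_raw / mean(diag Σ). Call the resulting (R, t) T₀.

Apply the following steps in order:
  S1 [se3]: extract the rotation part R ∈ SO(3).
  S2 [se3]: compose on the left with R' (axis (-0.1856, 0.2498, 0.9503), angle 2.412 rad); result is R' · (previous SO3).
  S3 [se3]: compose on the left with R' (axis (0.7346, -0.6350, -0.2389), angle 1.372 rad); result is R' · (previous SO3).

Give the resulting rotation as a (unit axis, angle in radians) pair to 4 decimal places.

source (pnp_recover): camera pose = R=[0.6663 -0.6884 -0.2868; 0.6140 0.7247 -0.3128; 0.4231 0.0323 0.9055], t=(-0.1100, -0.0900, 4.5001)
after S1 (rot_of_se3): [0.6663 -0.6884 -0.2868; 0.6140 0.7247 -0.3128; 0.4231 0.0323 0.9055]
after S2 (compose_so3): [-0.9551 -0.0506 0.2920; 0.2051 -0.8242 0.5279; 0.2140 0.5640 0.7975]
after S3 (compose_so3): [-0.7943 -0.3470 -0.4986; 0.5600 -0.7362 -0.3799; -0.2353 -0.5810 0.7791]

rotation (axis_angle) = ((-0.2083, -0.2727, 0.9393), 2.6377)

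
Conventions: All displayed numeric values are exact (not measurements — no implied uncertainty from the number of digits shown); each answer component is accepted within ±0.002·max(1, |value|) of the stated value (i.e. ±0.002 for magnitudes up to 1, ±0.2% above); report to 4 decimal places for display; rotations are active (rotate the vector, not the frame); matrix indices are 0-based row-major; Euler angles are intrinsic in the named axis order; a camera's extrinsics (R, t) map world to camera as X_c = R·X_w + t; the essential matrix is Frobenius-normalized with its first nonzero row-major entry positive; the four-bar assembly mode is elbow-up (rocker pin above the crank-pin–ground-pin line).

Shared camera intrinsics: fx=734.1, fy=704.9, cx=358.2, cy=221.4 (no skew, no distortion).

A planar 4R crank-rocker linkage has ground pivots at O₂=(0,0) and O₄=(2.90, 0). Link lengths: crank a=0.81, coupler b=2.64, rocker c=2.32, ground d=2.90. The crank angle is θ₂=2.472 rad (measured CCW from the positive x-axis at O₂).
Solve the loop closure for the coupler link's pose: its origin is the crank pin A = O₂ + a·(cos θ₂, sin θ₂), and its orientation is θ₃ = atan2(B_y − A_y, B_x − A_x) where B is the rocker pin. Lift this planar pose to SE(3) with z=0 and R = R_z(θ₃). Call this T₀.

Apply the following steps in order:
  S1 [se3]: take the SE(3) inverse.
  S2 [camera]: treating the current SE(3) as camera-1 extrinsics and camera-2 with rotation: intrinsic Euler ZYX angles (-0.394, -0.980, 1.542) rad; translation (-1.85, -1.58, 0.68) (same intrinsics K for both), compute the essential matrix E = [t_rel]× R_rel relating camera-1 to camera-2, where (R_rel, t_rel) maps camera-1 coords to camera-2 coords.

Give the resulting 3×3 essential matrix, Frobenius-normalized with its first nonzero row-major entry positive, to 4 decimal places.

matrix = [0.3115 0.0508 -0.0918; -0.6289 0.0810 0.0329; -0.0064 0.5385 -0.4458]

source (fourbar_fk): coupler pose = R=[0.8443 -0.5359 0.0000; 0.5359 0.8443 0.0000; 0.0000 0.0000 1.0000], t=(-0.6351, 0.5027, 0.0000)
after S1 (invert_se3): R=[0.8443 0.5359 0.0000; -0.5359 0.8443 0.0000; 0.0000 0.0000 1.0000], t=(0.2668, -0.7648, 0.0000)
after S2 (essential): [0.3115 0.0508 -0.0918; -0.6289 0.0810 0.0329; -0.0064 0.5385 -0.4458]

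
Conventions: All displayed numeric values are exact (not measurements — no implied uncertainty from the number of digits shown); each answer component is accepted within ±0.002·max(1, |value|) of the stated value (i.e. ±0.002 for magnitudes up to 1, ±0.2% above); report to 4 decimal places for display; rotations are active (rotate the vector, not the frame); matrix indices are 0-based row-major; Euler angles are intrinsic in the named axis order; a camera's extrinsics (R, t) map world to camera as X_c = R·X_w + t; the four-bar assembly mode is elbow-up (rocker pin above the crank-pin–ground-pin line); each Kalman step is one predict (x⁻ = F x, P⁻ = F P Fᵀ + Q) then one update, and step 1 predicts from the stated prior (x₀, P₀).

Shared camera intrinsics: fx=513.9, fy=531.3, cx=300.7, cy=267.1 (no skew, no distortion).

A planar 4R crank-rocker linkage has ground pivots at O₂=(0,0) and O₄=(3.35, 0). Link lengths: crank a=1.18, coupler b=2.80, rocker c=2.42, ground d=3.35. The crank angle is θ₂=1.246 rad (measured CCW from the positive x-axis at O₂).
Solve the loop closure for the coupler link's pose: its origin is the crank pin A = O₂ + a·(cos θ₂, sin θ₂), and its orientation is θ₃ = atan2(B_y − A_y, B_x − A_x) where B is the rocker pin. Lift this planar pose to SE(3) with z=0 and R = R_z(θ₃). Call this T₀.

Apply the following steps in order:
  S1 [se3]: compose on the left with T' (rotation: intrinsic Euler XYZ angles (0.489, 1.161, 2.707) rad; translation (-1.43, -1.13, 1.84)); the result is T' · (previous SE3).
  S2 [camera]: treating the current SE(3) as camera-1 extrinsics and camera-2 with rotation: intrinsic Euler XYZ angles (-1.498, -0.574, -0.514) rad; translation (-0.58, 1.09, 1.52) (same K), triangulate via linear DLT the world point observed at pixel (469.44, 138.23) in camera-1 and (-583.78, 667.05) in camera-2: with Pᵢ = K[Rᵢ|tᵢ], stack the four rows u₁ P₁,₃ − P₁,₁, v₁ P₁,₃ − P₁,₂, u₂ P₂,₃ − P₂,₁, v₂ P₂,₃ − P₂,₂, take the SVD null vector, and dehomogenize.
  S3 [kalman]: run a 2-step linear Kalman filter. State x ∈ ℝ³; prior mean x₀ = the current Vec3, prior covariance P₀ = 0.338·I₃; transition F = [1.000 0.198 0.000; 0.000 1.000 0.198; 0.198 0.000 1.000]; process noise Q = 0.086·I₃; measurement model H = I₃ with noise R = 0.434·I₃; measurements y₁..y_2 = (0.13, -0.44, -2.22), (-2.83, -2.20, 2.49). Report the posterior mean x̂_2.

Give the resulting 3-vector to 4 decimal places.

source (fourbar_fk): coupler pose = R=[0.8938 -0.4484 0.0000; 0.4484 0.8938 0.0000; 0.0000 0.0000 1.0000], t=(0.3766, 1.1183, 0.0000)
after S1 (compose_se3): R=[-0.3982 0.0121 0.9172; -0.4575 -0.8693 -0.1872; 0.7951 -0.4941 0.3517], t=(-1.7537, -2.2355, 2.0958)
after S2 (triangulate): (-1.6757, -1.5032, 1.9946)
after S3 (kf_track): (-1.8128, -1.3669, 0.6813)

result = (-1.8128, -1.3669, 0.6813)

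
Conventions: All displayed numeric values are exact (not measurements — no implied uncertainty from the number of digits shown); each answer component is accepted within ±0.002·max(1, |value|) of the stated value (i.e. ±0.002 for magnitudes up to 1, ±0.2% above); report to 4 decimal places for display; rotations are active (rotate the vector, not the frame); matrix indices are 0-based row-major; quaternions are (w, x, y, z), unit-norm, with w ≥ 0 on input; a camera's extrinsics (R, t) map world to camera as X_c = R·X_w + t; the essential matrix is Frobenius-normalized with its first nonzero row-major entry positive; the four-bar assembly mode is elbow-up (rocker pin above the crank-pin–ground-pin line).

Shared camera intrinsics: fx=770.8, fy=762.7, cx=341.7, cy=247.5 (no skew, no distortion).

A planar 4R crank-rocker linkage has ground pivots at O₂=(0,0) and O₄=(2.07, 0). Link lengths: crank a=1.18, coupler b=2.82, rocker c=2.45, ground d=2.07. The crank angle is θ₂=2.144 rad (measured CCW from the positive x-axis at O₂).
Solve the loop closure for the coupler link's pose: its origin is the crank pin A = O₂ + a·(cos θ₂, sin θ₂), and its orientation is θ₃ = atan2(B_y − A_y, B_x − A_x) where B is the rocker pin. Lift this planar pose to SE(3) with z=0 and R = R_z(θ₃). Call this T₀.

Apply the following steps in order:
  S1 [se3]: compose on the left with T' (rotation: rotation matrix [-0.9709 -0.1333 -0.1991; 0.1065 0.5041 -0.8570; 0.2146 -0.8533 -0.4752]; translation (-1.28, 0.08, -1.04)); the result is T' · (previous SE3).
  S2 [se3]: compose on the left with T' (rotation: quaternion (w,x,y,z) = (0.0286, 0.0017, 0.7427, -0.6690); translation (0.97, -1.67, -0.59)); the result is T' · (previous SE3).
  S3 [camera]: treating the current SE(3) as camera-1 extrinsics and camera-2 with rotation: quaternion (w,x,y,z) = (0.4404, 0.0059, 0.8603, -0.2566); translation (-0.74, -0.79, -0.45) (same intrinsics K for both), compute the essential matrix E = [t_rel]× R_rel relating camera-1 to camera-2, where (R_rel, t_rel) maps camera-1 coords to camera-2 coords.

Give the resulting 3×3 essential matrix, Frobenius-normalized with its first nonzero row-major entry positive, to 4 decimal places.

source (fourbar_fk): coupler pose = R=[0.8594 -0.5113 0.0000; 0.5113 0.8594 0.0000; 0.0000 0.0000 1.0000], t=(-0.6399, 0.9914, 0.0000)
after S1 (compose_se3): R=[-0.9025 0.3818 -0.1991; 0.3493 0.3788 -0.8570; -0.2518 -0.8431 -0.4752], t=(-0.7909, 0.5116, -2.0233)
after S2 (compose_se3): R=[0.9052 -0.3996 0.1447; 0.3192 0.8639 0.3895; -0.2807 -0.3064 0.9096], t=(1.6991, 0.4227, -0.8541)
after S3 (essential): [0.4632 -0.0054 0.3199; -0.0088 0.4904 0.4153; -0.4186 0.3062 -0.0301]

matrix = [0.4632 -0.0054 0.3199; -0.0088 0.4904 0.4153; -0.4186 0.3062 -0.0301]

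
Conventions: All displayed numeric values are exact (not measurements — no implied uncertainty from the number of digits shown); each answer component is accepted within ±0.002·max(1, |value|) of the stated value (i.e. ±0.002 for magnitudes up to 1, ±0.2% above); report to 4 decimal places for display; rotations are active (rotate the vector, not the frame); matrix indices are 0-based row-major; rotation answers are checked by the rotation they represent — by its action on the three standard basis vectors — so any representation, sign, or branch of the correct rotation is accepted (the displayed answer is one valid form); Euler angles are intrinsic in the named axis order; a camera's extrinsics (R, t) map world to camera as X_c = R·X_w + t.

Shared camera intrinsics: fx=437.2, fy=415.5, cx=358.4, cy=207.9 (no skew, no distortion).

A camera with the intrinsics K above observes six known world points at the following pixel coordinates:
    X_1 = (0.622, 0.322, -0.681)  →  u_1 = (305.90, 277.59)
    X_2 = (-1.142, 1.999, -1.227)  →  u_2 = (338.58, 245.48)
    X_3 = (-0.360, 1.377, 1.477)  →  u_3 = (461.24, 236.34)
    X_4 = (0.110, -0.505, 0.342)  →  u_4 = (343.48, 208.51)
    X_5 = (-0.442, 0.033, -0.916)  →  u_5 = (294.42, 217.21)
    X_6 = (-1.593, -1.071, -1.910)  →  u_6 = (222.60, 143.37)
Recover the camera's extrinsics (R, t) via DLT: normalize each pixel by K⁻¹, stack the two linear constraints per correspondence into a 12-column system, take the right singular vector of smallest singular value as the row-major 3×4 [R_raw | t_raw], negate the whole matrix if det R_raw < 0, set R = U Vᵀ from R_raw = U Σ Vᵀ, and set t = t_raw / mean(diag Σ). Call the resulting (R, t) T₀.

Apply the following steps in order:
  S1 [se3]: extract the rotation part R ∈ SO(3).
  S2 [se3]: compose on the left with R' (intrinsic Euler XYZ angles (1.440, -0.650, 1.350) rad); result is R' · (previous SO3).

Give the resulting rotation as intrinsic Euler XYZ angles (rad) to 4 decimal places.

rotation (euler_xyz) = (-0.2077, 0.5947, 1.8783)

source (pnp_recover): camera pose = R=[-0.0779 0.4391 0.8951; 0.7846 0.5809 -0.2167; -0.6151 0.6854 -0.3897], t=(-0.2800, 0.2900, 6.5308)
after S1 (rot_of_se3): [-0.0779 0.4391 0.8951; 0.7846 0.5809 -0.2167; -0.6151 0.6854 -0.3897]
after S2 (compose_so3): [-0.2507 -0.7894 0.5603; 0.9676 -0.1861 0.1708; -0.0306 0.5849 0.8105]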